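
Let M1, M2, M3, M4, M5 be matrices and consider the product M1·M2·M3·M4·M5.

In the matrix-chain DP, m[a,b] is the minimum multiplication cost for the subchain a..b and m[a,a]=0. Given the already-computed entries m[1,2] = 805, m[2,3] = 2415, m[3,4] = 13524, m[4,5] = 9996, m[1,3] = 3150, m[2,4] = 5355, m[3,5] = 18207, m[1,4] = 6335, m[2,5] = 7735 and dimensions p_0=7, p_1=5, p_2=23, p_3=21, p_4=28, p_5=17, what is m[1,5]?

m[1,5] = min over k∈[1,4] of m[1,k]+m[k+1,5]+p_{0}·p_k·p_{5}.
k=1: 0 + 7735 + 7·5·17 = 8330; k=2: 805 + 18207 + 7·23·17 = 21749; k=3: 3150 + 9996 + 7·21·17 = 15645; k=4: 6335 + 0 + 7·28·17 = 9667.
Minimum: 8330 at k=1.

8330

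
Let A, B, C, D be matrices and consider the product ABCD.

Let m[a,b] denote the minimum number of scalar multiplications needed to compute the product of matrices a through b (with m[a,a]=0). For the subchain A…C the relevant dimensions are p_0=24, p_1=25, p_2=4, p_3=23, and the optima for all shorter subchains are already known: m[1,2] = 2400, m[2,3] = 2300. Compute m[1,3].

m[1,3] = min over k∈[1,2] of m[1,k]+m[k+1,3]+p_{0}·p_k·p_{3}.
k=1: 0 + 2300 + 24·25·23 = 16100; k=2: 2400 + 0 + 24·4·23 = 4608.
Minimum: 4608 at k=2.

4608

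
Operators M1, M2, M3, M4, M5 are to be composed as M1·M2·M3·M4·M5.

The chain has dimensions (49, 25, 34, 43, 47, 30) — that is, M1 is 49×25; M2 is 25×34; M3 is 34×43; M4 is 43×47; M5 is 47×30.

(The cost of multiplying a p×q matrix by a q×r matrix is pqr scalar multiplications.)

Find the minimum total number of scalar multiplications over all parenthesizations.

159075

Adjacent pairs: M1M2 = 49·25·34 = 41650; M2M3 = 25·34·43 = 36550; M3M4 = 34·43·47 = 68714; M4M5 = 43·47·30 = 60630.
Length 3: M1..M3: k=1: 0+36550+49·25·43=89225; k=2: 41650+0+49·34·43=113288 → min 89225 | M2..M4: k=2: 0+68714+25·34·47=108664; k=3: 36550+0+25·43·47=87075 → min 87075 | M3..M5: k=3: 0+60630+34·43·30=104490; k=4: 68714+0+34·47·30=116654 → min 104490.
Length 4: M1..M4: k=1: 0+87075+49·25·47=144650; k=2: 41650+68714+49·34·47=188666; k=3: 89225+0+49·43·47=188254 → min 144650 | M2..M5: k=2: 0+104490+25·34·30=129990; k=3: 36550+60630+25·43·30=129430; k=4: 87075+0+25·47·30=122325 → min 122325.
Length 5: M1..M5: k=1: 0+122325+49·25·30=159075; k=2: 41650+104490+49·34·30=196120; k=3: 89225+60630+49·43·30=213065; k=4: 144650+0+49·47·30=213740 → min 159075.
Optimal order: (M1·(((M2·M3)·M4)·M5)) with cost 159075.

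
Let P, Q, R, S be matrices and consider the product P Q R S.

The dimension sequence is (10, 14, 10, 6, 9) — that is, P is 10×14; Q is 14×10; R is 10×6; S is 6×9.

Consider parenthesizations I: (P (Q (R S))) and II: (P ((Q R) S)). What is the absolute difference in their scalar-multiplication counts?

Order I = (P (Q (R S))): (R S): 10×6 by 6×9 → 10×9, cost 10·6·9 = 540; (Q (R S)): 14×10 by 10×9 → 14×9, cost 14·10·9 = 1260; cumulative 1800; (P (Q (R S))): 10×14 by 14×9 → 10×9, cost 10·14·9 = 1260; cumulative 3060. Total 3060.
Order II = (P ((Q R) S)): (Q R): 14×10 by 10×6 → 14×6, cost 14·10·6 = 840; ((Q R) S): 14×6 by 6×9 → 14×9, cost 14·6·9 = 756; cumulative 1596; (P ((Q R) S)): 10×14 by 14×9 → 10×9, cost 10·14·9 = 1260; cumulative 2856. Total 2856.
Difference: |3060 − 2856| = 204.

204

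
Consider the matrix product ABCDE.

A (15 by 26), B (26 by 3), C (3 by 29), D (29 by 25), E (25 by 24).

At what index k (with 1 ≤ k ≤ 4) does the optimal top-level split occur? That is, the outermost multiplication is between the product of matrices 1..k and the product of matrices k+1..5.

Adjacent pairs: AB = 15·26·3 = 1170; BC = 26·3·29 = 2262; CD = 3·29·25 = 2175; DE = 29·25·24 = 17400.
Length 3: A..C: k=1: 0+2262+15·26·29=13572; k=2: 1170+0+15·3·29=2475 → min 2475 | B..D: k=2: 0+2175+26·3·25=4125; k=3: 2262+0+26·29·25=21112 → min 4125 | C..E: k=3: 0+17400+3·29·24=19488; k=4: 2175+0+3·25·24=3975 → min 3975.
Length 4: A..D: k=1: 0+4125+15·26·25=13875; k=2: 1170+2175+15·3·25=4470; k=3: 2475+0+15·29·25=13350 → min 4470 | B..E: k=2: 0+3975+26·3·24=5847; k=3: 2262+17400+26·29·24=37758; k=4: 4125+0+26·25·24=19725 → min 5847.
Top-level splits: k=1: (A..A)·(B..E) → 0+5847+15·26·24 = 15207; k=2: (A..B)·(C..E) → 1170+3975+15·3·24 = 6225; k=3: (A..C)·(D..E) → 2475+17400+15·29·24 = 30315; k=4: (A..D)·(E..E) → 4470+0+15·25·24 = 13470.
Best split is after B, i.e. k = 2.

2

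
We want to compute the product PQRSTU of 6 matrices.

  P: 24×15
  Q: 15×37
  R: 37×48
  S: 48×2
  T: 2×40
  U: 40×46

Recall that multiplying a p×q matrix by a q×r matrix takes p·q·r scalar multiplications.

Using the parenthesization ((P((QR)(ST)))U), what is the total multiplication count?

117840

(QR): 15×37 by 37×48 → 15×48, cost 15·37·48 = 26640
(ST): 48×2 by 2×40 → 48×40, cost 48·2·40 = 3840
((QR)(ST)): 15×48 by 48×40 → 15×40, cost 15·48·40 = 28800; cumulative 59280
(P((QR)(ST))): 24×15 by 15×40 → 24×40, cost 24·15·40 = 14400; cumulative 73680
((P((QR)(ST)))U): 24×40 by 40×46 → 24×46, cost 24·40·46 = 44160; cumulative 117840
Total: 117840 scalar multiplications.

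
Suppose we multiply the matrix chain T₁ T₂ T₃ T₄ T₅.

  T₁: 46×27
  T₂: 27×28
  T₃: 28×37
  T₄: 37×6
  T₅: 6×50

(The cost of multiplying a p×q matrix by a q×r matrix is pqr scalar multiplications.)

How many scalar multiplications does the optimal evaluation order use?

32004

Adjacent pairs: T₁T₂ = 46·27·28 = 34776; T₂T₃ = 27·28·37 = 27972; T₃T₄ = 28·37·6 = 6216; T₄T₅ = 37·6·50 = 11100.
Length 3: T₁..T₃: k=1: 0+27972+46·27·37=73926; k=2: 34776+0+46·28·37=82432 → min 73926 | T₂..T₄: k=2: 0+6216+27·28·6=10752; k=3: 27972+0+27·37·6=33966 → min 10752 | T₃..T₅: k=3: 0+11100+28·37·50=62900; k=4: 6216+0+28·6·50=14616 → min 14616.
Length 4: T₁..T₄: k=1: 0+10752+46·27·6=18204; k=2: 34776+6216+46·28·6=48720; k=3: 73926+0+46·37·6=84138 → min 18204 | T₂..T₅: k=2: 0+14616+27·28·50=52416; k=3: 27972+11100+27·37·50=89022; k=4: 10752+0+27·6·50=18852 → min 18852.
Length 5: T₁..T₅: k=1: 0+18852+46·27·50=80952; k=2: 34776+14616+46·28·50=113792; k=3: 73926+11100+46·37·50=170126; k=4: 18204+0+46·6·50=32004 → min 32004.
Optimal order: ((T₁ (T₂ (T₃ T₄))) T₅) with cost 32004.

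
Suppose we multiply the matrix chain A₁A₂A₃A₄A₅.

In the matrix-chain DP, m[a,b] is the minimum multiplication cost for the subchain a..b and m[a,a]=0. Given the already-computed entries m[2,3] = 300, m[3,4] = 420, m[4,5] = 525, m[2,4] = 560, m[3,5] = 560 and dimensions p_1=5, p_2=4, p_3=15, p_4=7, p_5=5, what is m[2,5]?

660

m[2,5] = min over k∈[2,4] of m[2,k]+m[k+1,5]+p_{1}·p_k·p_{5}.
k=2: 0 + 560 + 5·4·5 = 660; k=3: 300 + 525 + 5·15·5 = 1200; k=4: 560 + 0 + 5·7·5 = 735.
Minimum: 660 at k=2.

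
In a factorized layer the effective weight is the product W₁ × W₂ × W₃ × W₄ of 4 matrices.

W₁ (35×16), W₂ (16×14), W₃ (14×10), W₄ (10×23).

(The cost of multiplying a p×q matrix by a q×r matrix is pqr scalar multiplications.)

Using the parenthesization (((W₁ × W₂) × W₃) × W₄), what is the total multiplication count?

20790

(W₁ × W₂): 35×16 by 16×14 → 35×14, cost 35·16·14 = 7840
((W₁ × W₂) × W₃): 35×14 by 14×10 → 35×10, cost 35·14·10 = 4900; cumulative 12740
(((W₁ × W₂) × W₃) × W₄): 35×10 by 10×23 → 35×23, cost 35·10·23 = 8050; cumulative 20790
Total: 20790 scalar multiplications.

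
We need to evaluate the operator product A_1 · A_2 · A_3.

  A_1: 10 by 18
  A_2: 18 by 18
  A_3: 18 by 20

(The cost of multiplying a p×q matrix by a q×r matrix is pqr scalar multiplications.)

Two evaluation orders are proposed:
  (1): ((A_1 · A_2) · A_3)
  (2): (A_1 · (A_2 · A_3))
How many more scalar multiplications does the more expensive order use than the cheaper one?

3240

Order (1) = ((A_1 · A_2) · A_3): (A_1 · A_2): 10×18 by 18×18 → 10×18, cost 10·18·18 = 3240; ((A_1 · A_2) · A_3): 10×18 by 18×20 → 10×20, cost 10·18·20 = 3600; cumulative 6840. Total 6840.
Order (2) = (A_1 · (A_2 · A_3)): (A_2 · A_3): 18×18 by 18×20 → 18×20, cost 18·18·20 = 6480; (A_1 · (A_2 · A_3)): 10×18 by 18×20 → 10×20, cost 10·18·20 = 3600; cumulative 10080. Total 10080.
Difference: |6840 − 10080| = 3240.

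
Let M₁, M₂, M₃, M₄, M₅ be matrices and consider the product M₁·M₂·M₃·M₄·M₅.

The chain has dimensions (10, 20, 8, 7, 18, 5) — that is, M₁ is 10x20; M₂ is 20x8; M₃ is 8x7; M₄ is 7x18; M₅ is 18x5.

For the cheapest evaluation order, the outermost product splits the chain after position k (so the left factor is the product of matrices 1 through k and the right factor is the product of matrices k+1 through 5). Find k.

Adjacent pairs: M₁M₂ = 10·20·8 = 1600; M₂M₃ = 20·8·7 = 1120; M₃M₄ = 8·7·18 = 1008; M₄M₅ = 7·18·5 = 630.
Length 3: M₁..M₃: k=1: 0+1120+10·20·7=2520; k=2: 1600+0+10·8·7=2160 → min 2160 | M₂..M₄: k=2: 0+1008+20·8·18=3888; k=3: 1120+0+20·7·18=3640 → min 3640 | M₃..M₅: k=3: 0+630+8·7·5=910; k=4: 1008+0+8·18·5=1728 → min 910.
Length 4: M₁..M₄: k=1: 0+3640+10·20·18=7240; k=2: 1600+1008+10·8·18=4048; k=3: 2160+0+10·7·18=3420 → min 3420 | M₂..M₅: k=2: 0+910+20·8·5=1710; k=3: 1120+630+20·7·5=2450; k=4: 3640+0+20·18·5=5440 → min 1710.
Top-level splits: k=1: (M₁..M₁)·(M₂..M₅) → 0+1710+10·20·5 = 2710; k=2: (M₁..M₂)·(M₃..M₅) → 1600+910+10·8·5 = 2910; k=3: (M₁..M₃)·(M₄..M₅) → 2160+630+10·7·5 = 3140; k=4: (M₁..M₄)·(M₅..M₅) → 3420+0+10·18·5 = 4320.
Best split is after M₁, i.e. k = 1.

1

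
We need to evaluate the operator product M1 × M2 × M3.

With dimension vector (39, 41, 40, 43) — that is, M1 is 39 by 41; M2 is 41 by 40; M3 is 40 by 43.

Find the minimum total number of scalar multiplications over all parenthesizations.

Order (M1 × (M2 × M3)): (M2 × M3): 41×40 by 40×43 → 41×43, cost 41·40·43 = 70520; (M1 × (M2 × M3)): 39×41 by 41×43 → 39×43, cost 39·41·43 = 68757; cumulative 139277. Total 139277.
Order ((M1 × M2) × M3): (M1 × M2): 39×41 by 41×40 → 39×40, cost 39·41·40 = 63960; ((M1 × M2) × M3): 39×40 by 40×43 → 39×43, cost 39·40·43 = 67080; cumulative 131040. Total 131040.
Minimum: 131040.

131040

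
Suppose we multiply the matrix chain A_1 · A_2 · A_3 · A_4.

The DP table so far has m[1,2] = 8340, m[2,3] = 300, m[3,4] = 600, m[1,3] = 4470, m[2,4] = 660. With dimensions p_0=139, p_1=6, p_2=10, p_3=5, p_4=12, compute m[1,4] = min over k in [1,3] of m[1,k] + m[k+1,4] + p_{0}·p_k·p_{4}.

10668

m[1,4] = min over k∈[1,3] of m[1,k]+m[k+1,4]+p_{0}·p_k·p_{4}.
k=1: 0 + 660 + 139·6·12 = 10668; k=2: 8340 + 600 + 139·10·12 = 25620; k=3: 4470 + 0 + 139·5·12 = 12810.
Minimum: 10668 at k=1.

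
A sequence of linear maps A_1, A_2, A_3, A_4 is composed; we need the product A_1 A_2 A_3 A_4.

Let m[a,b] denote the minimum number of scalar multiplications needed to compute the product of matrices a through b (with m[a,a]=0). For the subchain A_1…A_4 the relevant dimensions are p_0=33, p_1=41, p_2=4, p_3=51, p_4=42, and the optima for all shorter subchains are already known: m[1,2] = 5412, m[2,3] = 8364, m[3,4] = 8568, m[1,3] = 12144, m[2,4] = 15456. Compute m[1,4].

m[1,4] = min over k∈[1,3] of m[1,k]+m[k+1,4]+p_{0}·p_k·p_{4}.
k=1: 0 + 15456 + 33·41·42 = 72282; k=2: 5412 + 8568 + 33·4·42 = 19524; k=3: 12144 + 0 + 33·51·42 = 82830.
Minimum: 19524 at k=2.

19524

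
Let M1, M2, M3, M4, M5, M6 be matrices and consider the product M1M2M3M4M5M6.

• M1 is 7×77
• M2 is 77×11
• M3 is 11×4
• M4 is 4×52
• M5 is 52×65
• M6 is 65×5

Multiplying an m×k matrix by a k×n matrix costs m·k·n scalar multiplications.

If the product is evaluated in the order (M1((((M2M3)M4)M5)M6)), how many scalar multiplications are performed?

307384

(M2M3): 77×11 by 11×4 → 77×4, cost 77·11·4 = 3388
((M2M3)M4): 77×4 by 4×52 → 77×52, cost 77·4·52 = 16016; cumulative 19404
(((M2M3)M4)M5): 77×52 by 52×65 → 77×65, cost 77·52·65 = 260260; cumulative 279664
((((M2M3)M4)M5)M6): 77×65 by 65×5 → 77×5, cost 77·65·5 = 25025; cumulative 304689
(M1((((M2M3)M4)M5)M6)): 7×77 by 77×5 → 7×5, cost 7·77·5 = 2695; cumulative 307384
Total: 307384 scalar multiplications.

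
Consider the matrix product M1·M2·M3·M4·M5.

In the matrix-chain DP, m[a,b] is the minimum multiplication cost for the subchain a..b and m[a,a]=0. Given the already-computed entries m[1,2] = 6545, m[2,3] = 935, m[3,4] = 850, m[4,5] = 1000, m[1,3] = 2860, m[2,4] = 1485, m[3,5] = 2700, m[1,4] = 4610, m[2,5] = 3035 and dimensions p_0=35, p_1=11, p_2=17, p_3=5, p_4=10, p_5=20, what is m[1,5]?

m[1,5] = min over k∈[1,4] of m[1,k]+m[k+1,5]+p_{0}·p_k·p_{5}.
k=1: 0 + 3035 + 35·11·20 = 10735; k=2: 6545 + 2700 + 35·17·20 = 21145; k=3: 2860 + 1000 + 35·5·20 = 7360; k=4: 4610 + 0 + 35·10·20 = 11610.
Minimum: 7360 at k=3.

7360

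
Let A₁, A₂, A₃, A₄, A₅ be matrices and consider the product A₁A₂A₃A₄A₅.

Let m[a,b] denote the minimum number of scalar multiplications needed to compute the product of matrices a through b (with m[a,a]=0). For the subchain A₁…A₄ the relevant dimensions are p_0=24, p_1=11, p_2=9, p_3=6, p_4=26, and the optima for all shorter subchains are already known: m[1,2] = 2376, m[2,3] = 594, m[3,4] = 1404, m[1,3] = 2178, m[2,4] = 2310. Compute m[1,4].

5922

m[1,4] = min over k∈[1,3] of m[1,k]+m[k+1,4]+p_{0}·p_k·p_{4}.
k=1: 0 + 2310 + 24·11·26 = 9174; k=2: 2376 + 1404 + 24·9·26 = 9396; k=3: 2178 + 0 + 24·6·26 = 5922.
Minimum: 5922 at k=3.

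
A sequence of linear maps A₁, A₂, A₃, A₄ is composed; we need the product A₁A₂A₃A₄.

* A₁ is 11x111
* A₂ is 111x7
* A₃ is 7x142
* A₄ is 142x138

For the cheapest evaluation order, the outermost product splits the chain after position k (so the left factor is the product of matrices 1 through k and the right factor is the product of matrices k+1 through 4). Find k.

2

Adjacent pairs: A₁A₂ = 11·111·7 = 8547; A₂A₃ = 111·7·142 = 110334; A₃A₄ = 7·142·138 = 137172.
Length 3: A₁..A₃: k=1: 0+110334+11·111·142=283716; k=2: 8547+0+11·7·142=19481 → min 19481 | A₂..A₄: k=2: 0+137172+111·7·138=244398; k=3: 110334+0+111·142·138=2285490 → min 244398.
Top-level splits: k=1: (A₁..A₁)·(A₂..A₄) → 0+244398+11·111·138 = 412896; k=2: (A₁..A₂)·(A₃..A₄) → 8547+137172+11·7·138 = 156345; k=3: (A₁..A₃)·(A₄..A₄) → 19481+0+11·142·138 = 235037.
Best split is after A₂, i.e. k = 2.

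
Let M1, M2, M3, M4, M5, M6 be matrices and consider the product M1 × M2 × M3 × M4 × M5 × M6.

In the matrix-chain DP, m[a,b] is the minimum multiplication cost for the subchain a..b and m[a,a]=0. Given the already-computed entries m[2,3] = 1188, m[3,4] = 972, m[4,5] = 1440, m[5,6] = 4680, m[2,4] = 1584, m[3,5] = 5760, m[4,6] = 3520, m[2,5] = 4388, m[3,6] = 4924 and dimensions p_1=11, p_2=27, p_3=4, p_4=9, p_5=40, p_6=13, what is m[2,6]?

5280

m[2,6] = min over k∈[2,5] of m[2,k]+m[k+1,6]+p_{1}·p_k·p_{6}.
k=2: 0 + 4924 + 11·27·13 = 8785; k=3: 1188 + 3520 + 11·4·13 = 5280; k=4: 1584 + 4680 + 11·9·13 = 7551; k=5: 4388 + 0 + 11·40·13 = 10108.
Minimum: 5280 at k=3.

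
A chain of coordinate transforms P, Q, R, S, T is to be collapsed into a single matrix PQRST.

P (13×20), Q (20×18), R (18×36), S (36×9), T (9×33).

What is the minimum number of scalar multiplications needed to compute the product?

Adjacent pairs: PQ = 13·20·18 = 4680; QR = 20·18·36 = 12960; RS = 18·36·9 = 5832; ST = 36·9·33 = 10692.
Length 3: P..R: k=1: 0+12960+13·20·36=22320; k=2: 4680+0+13·18·36=13104 → min 13104 | Q..S: k=2: 0+5832+20·18·9=9072; k=3: 12960+0+20·36·9=19440 → min 9072 | R..T: k=3: 0+10692+18·36·33=32076; k=4: 5832+0+18·9·33=11178 → min 11178.
Length 4: P..S: k=1: 0+9072+13·20·9=11412; k=2: 4680+5832+13·18·9=12618; k=3: 13104+0+13·36·9=17316 → min 11412 | Q..T: k=2: 0+11178+20·18·33=23058; k=3: 12960+10692+20·36·33=47412; k=4: 9072+0+20·9·33=15012 → min 15012.
Length 5: P..T: k=1: 0+15012+13·20·33=23592; k=2: 4680+11178+13·18·33=23580; k=3: 13104+10692+13·36·33=39240; k=4: 11412+0+13·9·33=15273 → min 15273.
Optimal order: ((P(Q(RS)))T) with cost 15273.

15273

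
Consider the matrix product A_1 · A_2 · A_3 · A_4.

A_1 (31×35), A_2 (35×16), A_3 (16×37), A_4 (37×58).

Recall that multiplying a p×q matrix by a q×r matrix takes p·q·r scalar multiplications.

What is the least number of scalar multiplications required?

Adjacent pairs: A_1A_2 = 31·35·16 = 17360; A_2A_3 = 35·16·37 = 20720; A_3A_4 = 16·37·58 = 34336.
Length 3: A_1..A_3: k=1: 0+20720+31·35·37=60865; k=2: 17360+0+31·16·37=35712 → min 35712 | A_2..A_4: k=2: 0+34336+35·16·58=66816; k=3: 20720+0+35·37·58=95830 → min 66816.
Length 4: A_1..A_4: k=1: 0+66816+31·35·58=129746; k=2: 17360+34336+31·16·58=80464; k=3: 35712+0+31·37·58=102238 → min 80464.
Optimal order: ((A_1 · A_2) · (A_3 · A_4)) with cost 80464.

80464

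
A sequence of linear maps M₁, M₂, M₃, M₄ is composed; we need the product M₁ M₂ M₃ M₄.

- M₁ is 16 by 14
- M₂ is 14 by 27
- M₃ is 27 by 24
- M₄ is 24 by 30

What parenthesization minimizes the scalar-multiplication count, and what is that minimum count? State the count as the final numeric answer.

25872

Adjacent pairs: M₁M₂ = 16·14·27 = 6048; M₂M₃ = 14·27·24 = 9072; M₃M₄ = 27·24·30 = 19440.
Length 3: M₁..M₃: k=1: 0+9072+16·14·24=14448; k=2: 6048+0+16·27·24=16416 → min 14448 | M₂..M₄: k=2: 0+19440+14·27·30=30780; k=3: 9072+0+14·24·30=19152 → min 19152.
Length 4: M₁..M₄: k=1: 0+19152+16·14·30=25872; k=2: 6048+19440+16·27·30=38448; k=3: 14448+0+16·24·30=25968 → min 25872.
Optimal parenthesization: (M₁ ((M₂ M₃) M₄)) with cost 25872.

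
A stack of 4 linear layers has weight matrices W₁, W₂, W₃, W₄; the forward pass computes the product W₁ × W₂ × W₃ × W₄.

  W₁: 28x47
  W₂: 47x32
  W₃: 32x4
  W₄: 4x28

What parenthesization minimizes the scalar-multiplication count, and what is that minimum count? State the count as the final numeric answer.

Adjacent pairs: W₁W₂ = 28·47·32 = 42112; W₂W₃ = 47·32·4 = 6016; W₃W₄ = 32·4·28 = 3584.
Length 3: W₁..W₃: k=1: 0+6016+28·47·4=11280; k=2: 42112+0+28·32·4=45696 → min 11280 | W₂..W₄: k=2: 0+3584+47·32·28=45696; k=3: 6016+0+47·4·28=11280 → min 11280.
Length 4: W₁..W₄: k=1: 0+11280+28·47·28=48128; k=2: 42112+3584+28·32·28=70784; k=3: 11280+0+28·4·28=14416 → min 14416.
Optimal parenthesization: ((W₁ × (W₂ × W₃)) × W₄) with cost 14416.

14416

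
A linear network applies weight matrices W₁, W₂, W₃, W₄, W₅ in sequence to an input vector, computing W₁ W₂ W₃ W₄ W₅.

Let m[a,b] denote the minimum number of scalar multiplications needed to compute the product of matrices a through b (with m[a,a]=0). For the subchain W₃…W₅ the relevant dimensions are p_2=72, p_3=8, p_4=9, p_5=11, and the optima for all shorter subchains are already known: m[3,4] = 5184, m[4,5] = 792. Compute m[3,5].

7128

m[3,5] = min over k∈[3,4] of m[3,k]+m[k+1,5]+p_{2}·p_k·p_{5}.
k=3: 0 + 792 + 72·8·11 = 7128; k=4: 5184 + 0 + 72·9·11 = 12312.
Minimum: 7128 at k=3.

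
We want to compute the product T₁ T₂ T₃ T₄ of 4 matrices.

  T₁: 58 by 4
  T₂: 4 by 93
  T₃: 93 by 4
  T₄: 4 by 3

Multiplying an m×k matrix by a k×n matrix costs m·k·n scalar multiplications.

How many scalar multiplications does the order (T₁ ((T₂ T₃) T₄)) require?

2232

(T₂ T₃): 4×93 by 93×4 → 4×4, cost 4·93·4 = 1488
((T₂ T₃) T₄): 4×4 by 4×3 → 4×3, cost 4·4·3 = 48; cumulative 1536
(T₁ ((T₂ T₃) T₄)): 58×4 by 4×3 → 58×3, cost 58·4·3 = 696; cumulative 2232
Total: 2232 scalar multiplications.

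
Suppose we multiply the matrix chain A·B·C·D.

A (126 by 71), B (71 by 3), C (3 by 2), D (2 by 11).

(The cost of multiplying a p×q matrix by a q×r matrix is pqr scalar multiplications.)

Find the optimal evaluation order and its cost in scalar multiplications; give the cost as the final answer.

21090

Adjacent pairs: AB = 126·71·3 = 26838; BC = 71·3·2 = 426; CD = 3·2·11 = 66.
Length 3: A..C: k=1: 0+426+126·71·2=18318; k=2: 26838+0+126·3·2=27594 → min 18318 | B..D: k=2: 0+66+71·3·11=2409; k=3: 426+0+71·2·11=1988 → min 1988.
Length 4: A..D: k=1: 0+1988+126·71·11=100394; k=2: 26838+66+126·3·11=31062; k=3: 18318+0+126·2·11=21090 → min 21090.
Optimal parenthesization: ((A·(B·C))·D) with cost 21090.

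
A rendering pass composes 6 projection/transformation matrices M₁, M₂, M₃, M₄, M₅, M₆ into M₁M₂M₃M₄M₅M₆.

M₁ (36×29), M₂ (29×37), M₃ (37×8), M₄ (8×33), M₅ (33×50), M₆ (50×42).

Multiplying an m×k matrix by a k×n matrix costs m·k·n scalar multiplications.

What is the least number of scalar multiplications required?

59032

Adjacent pairs: M₁M₂ = 36·29·37 = 38628; M₂M₃ = 29·37·8 = 8584; M₃M₄ = 37·8·33 = 9768; M₄M₅ = 8·33·50 = 13200; M₅M₆ = 33·50·42 = 69300.
Length 3: M₁..M₃: k=1: 0+8584+36·29·8=16936; k=2: 38628+0+36·37·8=49284 → min 16936 | M₂..M₄: k=2: 0+9768+29·37·33=45177; k=3: 8584+0+29·8·33=16240 → min 16240 | M₃..M₅: k=3: 0+13200+37·8·50=28000; k=4: 9768+0+37·33·50=70818 → min 28000 | M₄..M₆: k=4: 0+69300+8·33·42=80388; k=5: 13200+0+8·50·42=30000 → min 30000.
Length 4: M₁..M₄: k=1: 0+16240+36·29·33=50692; k=2: 38628+9768+36·37·33=92352; k=3: 16936+0+36·8·33=26440 → min 26440 | M₂..M₅: k=2: 0+28000+29·37·50=81650; k=3: 8584+13200+29·8·50=33384; k=4: 16240+0+29·33·50=64090 → min 33384 | M₃..M₆: k=3: 0+30000+37·8·42=42432; k=4: 9768+69300+37·33·42=130350; k=5: 28000+0+37·50·42=105700 → min 42432.
Length 5: M₁..M₅: k=1: 0+33384+36·29·50=85584; k=2: 38628+28000+36·37·50=133228; k=3: 16936+13200+36·8·50=44536; k=4: 26440+0+36·33·50=85840 → min 44536 | M₂..M₆: k=2: 0+42432+29·37·42=87498; k=3: 8584+30000+29·8·42=48328; k=4: 16240+69300+29·33·42=125734; k=5: 33384+0+29·50·42=94284 → min 48328.
Length 6: M₁..M₆: k=1: 0+48328+36·29·42=92176; k=2: 38628+42432+36·37·42=137004; k=3: 16936+30000+36·8·42=59032; k=4: 26440+69300+36·33·42=145636; k=5: 44536+0+36·50·42=120136 → min 59032.
Optimal order: ((M₁(M₂M₃))((M₄M₅)M₆)) with cost 59032.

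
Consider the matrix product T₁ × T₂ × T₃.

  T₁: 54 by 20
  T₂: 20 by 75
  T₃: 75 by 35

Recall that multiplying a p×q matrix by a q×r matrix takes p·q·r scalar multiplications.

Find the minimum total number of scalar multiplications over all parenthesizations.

Order (T₁ × (T₂ × T₃)): (T₂ × T₃): 20×75 by 75×35 → 20×35, cost 20·75·35 = 52500; (T₁ × (T₂ × T₃)): 54×20 by 20×35 → 54×35, cost 54·20·35 = 37800; cumulative 90300. Total 90300.
Order ((T₁ × T₂) × T₃): (T₁ × T₂): 54×20 by 20×75 → 54×75, cost 54·20·75 = 81000; ((T₁ × T₂) × T₃): 54×75 by 75×35 → 54×35, cost 54·75·35 = 141750; cumulative 222750. Total 222750.
Minimum: 90300.

90300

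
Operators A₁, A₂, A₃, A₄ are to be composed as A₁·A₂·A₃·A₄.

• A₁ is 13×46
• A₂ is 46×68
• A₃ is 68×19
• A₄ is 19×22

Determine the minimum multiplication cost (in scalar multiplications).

62894

Adjacent pairs: A₁A₂ = 13·46·68 = 40664; A₂A₃ = 46·68·19 = 59432; A₃A₄ = 68·19·22 = 28424.
Length 3: A₁..A₃: k=1: 0+59432+13·46·19=70794; k=2: 40664+0+13·68·19=57460 → min 57460 | A₂..A₄: k=2: 0+28424+46·68·22=97240; k=3: 59432+0+46·19·22=78660 → min 78660.
Length 4: A₁..A₄: k=1: 0+78660+13·46·22=91816; k=2: 40664+28424+13·68·22=88536; k=3: 57460+0+13·19·22=62894 → min 62894.
Optimal order: (((A₁·A₂)·A₃)·A₄) with cost 62894.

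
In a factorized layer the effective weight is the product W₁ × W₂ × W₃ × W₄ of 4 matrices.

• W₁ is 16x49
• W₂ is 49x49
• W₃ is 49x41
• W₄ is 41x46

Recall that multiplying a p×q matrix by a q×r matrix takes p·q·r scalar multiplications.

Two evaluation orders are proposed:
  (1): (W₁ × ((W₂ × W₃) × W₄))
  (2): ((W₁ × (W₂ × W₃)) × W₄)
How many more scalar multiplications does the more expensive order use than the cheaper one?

Order (1) = (W₁ × ((W₂ × W₃) × W₄)): (W₂ × W₃): 49×49 by 49×41 → 49×41, cost 49·49·41 = 98441; ((W₂ × W₃) × W₄): 49×41 by 41×46 → 49×46, cost 49·41·46 = 92414; cumulative 190855; (W₁ × ((W₂ × W₃) × W₄)): 16×49 by 49×46 → 16×46, cost 16·49·46 = 36064; cumulative 226919. Total 226919.
Order (2) = ((W₁ × (W₂ × W₃)) × W₄): (W₂ × W₃): 49×49 by 49×41 → 49×41, cost 49·49·41 = 98441; (W₁ × (W₂ × W₃)): 16×49 by 49×41 → 16×41, cost 16·49·41 = 32144; cumulative 130585; ((W₁ × (W₂ × W₃)) × W₄): 16×41 by 41×46 → 16×46, cost 16·41·46 = 30176; cumulative 160761. Total 160761.
Difference: |226919 − 160761| = 66158.

66158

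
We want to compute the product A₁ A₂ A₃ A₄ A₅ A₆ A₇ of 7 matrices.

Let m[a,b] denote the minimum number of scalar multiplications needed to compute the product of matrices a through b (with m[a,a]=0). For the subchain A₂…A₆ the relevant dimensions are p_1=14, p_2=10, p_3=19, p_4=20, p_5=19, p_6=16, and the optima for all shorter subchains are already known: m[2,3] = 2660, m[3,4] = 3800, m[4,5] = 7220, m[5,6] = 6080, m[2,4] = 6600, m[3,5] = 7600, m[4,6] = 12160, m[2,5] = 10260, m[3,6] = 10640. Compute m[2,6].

12880

m[2,6] = min over k∈[2,5] of m[2,k]+m[k+1,6]+p_{1}·p_k·p_{6}.
k=2: 0 + 10640 + 14·10·16 = 12880; k=3: 2660 + 12160 + 14·19·16 = 19076; k=4: 6600 + 6080 + 14·20·16 = 17160; k=5: 10260 + 0 + 14·19·16 = 14516.
Minimum: 12880 at k=2.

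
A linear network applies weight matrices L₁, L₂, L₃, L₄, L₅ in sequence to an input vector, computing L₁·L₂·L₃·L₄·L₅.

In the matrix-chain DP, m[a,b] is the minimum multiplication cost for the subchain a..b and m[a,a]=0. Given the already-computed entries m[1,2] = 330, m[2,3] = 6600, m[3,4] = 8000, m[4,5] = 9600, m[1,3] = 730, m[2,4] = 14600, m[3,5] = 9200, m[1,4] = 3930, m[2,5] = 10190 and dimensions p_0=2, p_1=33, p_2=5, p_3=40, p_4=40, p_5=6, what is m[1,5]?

4410

m[1,5] = min over k∈[1,4] of m[1,k]+m[k+1,5]+p_{0}·p_k·p_{5}.
k=1: 0 + 10190 + 2·33·6 = 10586; k=2: 330 + 9200 + 2·5·6 = 9590; k=3: 730 + 9600 + 2·40·6 = 10810; k=4: 3930 + 0 + 2·40·6 = 4410.
Minimum: 4410 at k=4.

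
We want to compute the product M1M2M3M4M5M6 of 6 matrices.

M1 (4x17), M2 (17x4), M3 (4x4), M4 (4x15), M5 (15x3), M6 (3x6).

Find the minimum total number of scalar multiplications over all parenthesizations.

620

Adjacent pairs: M1M2 = 4·17·4 = 272; M2M3 = 17·4·4 = 272; M3M4 = 4·4·15 = 240; M4M5 = 4·15·3 = 180; M5M6 = 15·3·6 = 270.
Length 3: M1..M3: k=1: 0+272+4·17·4=544; k=2: 272+0+4·4·4=336 → min 336 | M2..M4: k=2: 0+240+17·4·15=1260; k=3: 272+0+17·4·15=1292 → min 1260 | M3..M5: k=3: 0+180+4·4·3=228; k=4: 240+0+4·15·3=420 → min 228 | M4..M6: k=4: 0+270+4·15·6=630; k=5: 180+0+4·3·6=252 → min 252.
Length 4: M1..M4: k=1: 0+1260+4·17·15=2280; k=2: 272+240+4·4·15=752; k=3: 336+0+4·4·15=576 → min 576 | M2..M5: k=2: 0+228+17·4·3=432; k=3: 272+180+17·4·3=656; k=4: 1260+0+17·15·3=2025 → min 432 | M3..M6: k=3: 0+252+4·4·6=348; k=4: 240+270+4·15·6=870; k=5: 228+0+4·3·6=300 → min 300.
Length 5: M1..M5: k=1: 0+432+4·17·3=636; k=2: 272+228+4·4·3=548; k=3: 336+180+4·4·3=564; k=4: 576+0+4·15·3=756 → min 548 | M2..M6: k=2: 0+300+17·4·6=708; k=3: 272+252+17·4·6=932; k=4: 1260+270+17·15·6=3060; k=5: 432+0+17·3·6=738 → min 708.
Length 6: M1..M6: k=1: 0+708+4·17·6=1116; k=2: 272+300+4·4·6=668; k=3: 336+252+4·4·6=684; k=4: 576+270+4·15·6=1206; k=5: 548+0+4·3·6=620 → min 620.
Optimal order: (((M1M2)(M3(M4M5)))M6) with cost 620.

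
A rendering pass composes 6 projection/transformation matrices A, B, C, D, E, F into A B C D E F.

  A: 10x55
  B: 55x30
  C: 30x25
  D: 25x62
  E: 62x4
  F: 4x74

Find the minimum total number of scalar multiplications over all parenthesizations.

20960

Adjacent pairs: AB = 10·55·30 = 16500; BC = 55·30·25 = 41250; CD = 30·25·62 = 46500; DE = 25·62·4 = 6200; EF = 62·4·74 = 18352.
Length 3: A..C: k=1: 0+41250+10·55·25=55000; k=2: 16500+0+10·30·25=24000 → min 24000 | B..D: k=2: 0+46500+55·30·62=148800; k=3: 41250+0+55·25·62=126500 → min 126500 | C..E: k=3: 0+6200+30·25·4=9200; k=4: 46500+0+30·62·4=53940 → min 9200 | D..F: k=4: 0+18352+25·62·74=133052; k=5: 6200+0+25·4·74=13600 → min 13600.
Length 4: A..D: k=1: 0+126500+10·55·62=160600; k=2: 16500+46500+10·30·62=81600; k=3: 24000+0+10·25·62=39500 → min 39500 | B..E: k=2: 0+9200+55·30·4=15800; k=3: 41250+6200+55·25·4=52950; k=4: 126500+0+55·62·4=140140 → min 15800 | C..F: k=3: 0+13600+30·25·74=69100; k=4: 46500+18352+30·62·74=202492; k=5: 9200+0+30·4·74=18080 → min 18080.
Length 5: A..E: k=1: 0+15800+10·55·4=18000; k=2: 16500+9200+10·30·4=26900; k=3: 24000+6200+10·25·4=31200; k=4: 39500+0+10·62·4=41980 → min 18000 | B..F: k=2: 0+18080+55·30·74=140180; k=3: 41250+13600+55·25·74=156600; k=4: 126500+18352+55·62·74=397192; k=5: 15800+0+55·4·74=32080 → min 32080.
Length 6: A..F: k=1: 0+32080+10·55·74=72780; k=2: 16500+18080+10·30·74=56780; k=3: 24000+13600+10·25·74=56100; k=4: 39500+18352+10·62·74=103732; k=5: 18000+0+10·4·74=20960 → min 20960.
Optimal order: ((A (B (C (D E)))) F) with cost 20960.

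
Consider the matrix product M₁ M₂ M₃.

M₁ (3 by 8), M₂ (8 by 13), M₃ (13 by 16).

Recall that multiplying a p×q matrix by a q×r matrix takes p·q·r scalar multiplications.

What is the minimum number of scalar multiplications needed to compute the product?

936

Order (M₁ (M₂ M₃)): (M₂ M₃): 8×13 by 13×16 → 8×16, cost 8·13·16 = 1664; (M₁ (M₂ M₃)): 3×8 by 8×16 → 3×16, cost 3·8·16 = 384; cumulative 2048. Total 2048.
Order ((M₁ M₂) M₃): (M₁ M₂): 3×8 by 8×13 → 3×13, cost 3·8·13 = 312; ((M₁ M₂) M₃): 3×13 by 13×16 → 3×16, cost 3·13·16 = 624; cumulative 936. Total 936.
Minimum: 936.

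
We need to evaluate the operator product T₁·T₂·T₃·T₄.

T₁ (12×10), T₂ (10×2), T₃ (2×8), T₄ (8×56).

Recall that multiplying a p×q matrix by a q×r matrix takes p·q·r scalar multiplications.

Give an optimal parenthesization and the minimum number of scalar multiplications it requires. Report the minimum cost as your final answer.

Adjacent pairs: T₁T₂ = 12·10·2 = 240; T₂T₃ = 10·2·8 = 160; T₃T₄ = 2·8·56 = 896.
Length 3: T₁..T₃: k=1: 0+160+12·10·8=1120; k=2: 240+0+12·2·8=432 → min 432 | T₂..T₄: k=2: 0+896+10·2·56=2016; k=3: 160+0+10·8·56=4640 → min 2016.
Length 4: T₁..T₄: k=1: 0+2016+12·10·56=8736; k=2: 240+896+12·2·56=2480; k=3: 432+0+12·8·56=5808 → min 2480.
Optimal parenthesization: ((T₁·T₂)·(T₃·T₄)) with cost 2480.

2480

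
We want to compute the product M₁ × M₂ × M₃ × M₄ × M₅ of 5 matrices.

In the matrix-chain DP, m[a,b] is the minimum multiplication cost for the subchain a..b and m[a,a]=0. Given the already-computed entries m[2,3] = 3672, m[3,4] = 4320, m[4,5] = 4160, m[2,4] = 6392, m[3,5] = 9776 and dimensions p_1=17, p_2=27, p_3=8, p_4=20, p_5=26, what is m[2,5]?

m[2,5] = min over k∈[2,4] of m[2,k]+m[k+1,5]+p_{1}·p_k·p_{5}.
k=2: 0 + 9776 + 17·27·26 = 21710; k=3: 3672 + 4160 + 17·8·26 = 11368; k=4: 6392 + 0 + 17·20·26 = 15232.
Minimum: 11368 at k=3.

11368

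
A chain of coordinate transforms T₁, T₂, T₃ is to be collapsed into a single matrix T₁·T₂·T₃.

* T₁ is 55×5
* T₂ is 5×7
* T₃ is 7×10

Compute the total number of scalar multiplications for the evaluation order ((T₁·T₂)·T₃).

5775

(T₁·T₂): 55×5 by 5×7 → 55×7, cost 55·5·7 = 1925
((T₁·T₂)·T₃): 55×7 by 7×10 → 55×10, cost 55·7·10 = 3850; cumulative 5775
Total: 5775 scalar multiplications.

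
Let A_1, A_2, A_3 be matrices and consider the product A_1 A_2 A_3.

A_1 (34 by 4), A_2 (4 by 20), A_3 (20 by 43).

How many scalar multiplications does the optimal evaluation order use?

Order (A_1 (A_2 A_3)): (A_2 A_3): 4×20 by 20×43 → 4×43, cost 4·20·43 = 3440; (A_1 (A_2 A_3)): 34×4 by 4×43 → 34×43, cost 34·4·43 = 5848; cumulative 9288. Total 9288.
Order ((A_1 A_2) A_3): (A_1 A_2): 34×4 by 4×20 → 34×20, cost 34·4·20 = 2720; ((A_1 A_2) A_3): 34×20 by 20×43 → 34×43, cost 34·20·43 = 29240; cumulative 31960. Total 31960.
Minimum: 9288.

9288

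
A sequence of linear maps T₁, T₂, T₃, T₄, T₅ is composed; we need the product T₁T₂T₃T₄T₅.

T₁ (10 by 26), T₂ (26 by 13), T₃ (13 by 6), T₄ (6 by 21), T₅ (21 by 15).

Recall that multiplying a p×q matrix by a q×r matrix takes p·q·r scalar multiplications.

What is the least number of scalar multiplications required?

Adjacent pairs: T₁T₂ = 10·26·13 = 3380; T₂T₃ = 26·13·6 = 2028; T₃T₄ = 13·6·21 = 1638; T₄T₅ = 6·21·15 = 1890.
Length 3: T₁..T₃: k=1: 0+2028+10·26·6=3588; k=2: 3380+0+10·13·6=4160 → min 3588 | T₂..T₄: k=2: 0+1638+26·13·21=8736; k=3: 2028+0+26·6·21=5304 → min 5304 | T₃..T₅: k=3: 0+1890+13·6·15=3060; k=4: 1638+0+13·21·15=5733 → min 3060.
Length 4: T₁..T₄: k=1: 0+5304+10·26·21=10764; k=2: 3380+1638+10·13·21=7748; k=3: 3588+0+10·6·21=4848 → min 4848 | T₂..T₅: k=2: 0+3060+26·13·15=8130; k=3: 2028+1890+26·6·15=6258; k=4: 5304+0+26·21·15=13494 → min 6258.
Length 5: T₁..T₅: k=1: 0+6258+10·26·15=10158; k=2: 3380+3060+10·13·15=8390; k=3: 3588+1890+10·6·15=6378; k=4: 4848+0+10·21·15=7998 → min 6378.
Optimal order: ((T₁(T₂T₃))(T₄T₅)) with cost 6378.

6378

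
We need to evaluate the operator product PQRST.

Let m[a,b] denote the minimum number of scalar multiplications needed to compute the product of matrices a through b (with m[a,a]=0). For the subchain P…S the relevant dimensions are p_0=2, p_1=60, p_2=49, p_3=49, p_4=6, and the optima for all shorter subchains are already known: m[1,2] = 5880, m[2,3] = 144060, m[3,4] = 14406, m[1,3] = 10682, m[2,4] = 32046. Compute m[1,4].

11270

m[1,4] = min over k∈[1,3] of m[1,k]+m[k+1,4]+p_{0}·p_k·p_{4}.
k=1: 0 + 32046 + 2·60·6 = 32766; k=2: 5880 + 14406 + 2·49·6 = 20874; k=3: 10682 + 0 + 2·49·6 = 11270.
Minimum: 11270 at k=3.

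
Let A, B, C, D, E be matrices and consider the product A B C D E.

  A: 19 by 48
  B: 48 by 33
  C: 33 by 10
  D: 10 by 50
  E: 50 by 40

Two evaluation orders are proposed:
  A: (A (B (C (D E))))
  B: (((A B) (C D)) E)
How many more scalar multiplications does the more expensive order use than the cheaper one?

17094

Order A = (A (B (C (D E)))): (D E): 10×50 by 50×40 → 10×40, cost 10·50·40 = 20000; (C (D E)): 33×10 by 10×40 → 33×40, cost 33·10·40 = 13200; cumulative 33200; (B (C (D E))): 48×33 by 33×40 → 48×40, cost 48·33·40 = 63360; cumulative 96560; (A (B (C (D E)))): 19×48 by 48×40 → 19×40, cost 19·48·40 = 36480; cumulative 133040. Total 133040.
Order B = (((A B) (C D)) E): (A B): 19×48 by 48×33 → 19×33, cost 19·48·33 = 30096; (C D): 33×10 by 10×50 → 33×50, cost 33·10·50 = 16500; ((A B) (C D)): 19×33 by 33×50 → 19×50, cost 19·33·50 = 31350; cumulative 77946; (((A B) (C D)) E): 19×50 by 50×40 → 19×40, cost 19·50·40 = 38000; cumulative 115946. Total 115946.
Difference: |133040 − 115946| = 17094.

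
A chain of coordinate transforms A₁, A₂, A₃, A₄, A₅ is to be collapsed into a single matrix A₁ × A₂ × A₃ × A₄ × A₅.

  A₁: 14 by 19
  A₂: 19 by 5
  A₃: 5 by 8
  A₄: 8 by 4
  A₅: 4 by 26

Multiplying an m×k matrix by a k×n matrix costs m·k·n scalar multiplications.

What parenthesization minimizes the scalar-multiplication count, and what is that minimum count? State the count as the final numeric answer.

Adjacent pairs: A₁A₂ = 14·19·5 = 1330; A₂A₃ = 19·5·8 = 760; A₃A₄ = 5·8·4 = 160; A₄A₅ = 8·4·26 = 832.
Length 3: A₁..A₃: k=1: 0+760+14·19·8=2888; k=2: 1330+0+14·5·8=1890 → min 1890 | A₂..A₄: k=2: 0+160+19·5·4=540; k=3: 760+0+19·8·4=1368 → min 540 | A₃..A₅: k=3: 0+832+5·8·26=1872; k=4: 160+0+5·4·26=680 → min 680.
Length 4: A₁..A₄: k=1: 0+540+14·19·4=1604; k=2: 1330+160+14·5·4=1770; k=3: 1890+0+14·8·4=2338 → min 1604 | A₂..A₅: k=2: 0+680+19·5·26=3150; k=3: 760+832+19·8·26=5544; k=4: 540+0+19·4·26=2516 → min 2516.
Length 5: A₁..A₅: k=1: 0+2516+14·19·26=9432; k=2: 1330+680+14·5·26=3830; k=3: 1890+832+14·8·26=5634; k=4: 1604+0+14·4·26=3060 → min 3060.
Optimal parenthesization: ((A₁ × (A₂ × (A₃ × A₄))) × A₅) with cost 3060.

3060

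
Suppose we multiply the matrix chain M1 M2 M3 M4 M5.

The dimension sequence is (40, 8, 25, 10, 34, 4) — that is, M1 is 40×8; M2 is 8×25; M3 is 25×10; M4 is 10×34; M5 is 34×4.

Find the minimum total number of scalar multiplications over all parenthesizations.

Adjacent pairs: M1M2 = 40·8·25 = 8000; M2M3 = 8·25·10 = 2000; M3M4 = 25·10·34 = 8500; M4M5 = 10·34·4 = 1360.
Length 3: M1..M3: k=1: 0+2000+40·8·10=5200; k=2: 8000+0+40·25·10=18000 → min 5200 | M2..M4: k=2: 0+8500+8·25·34=15300; k=3: 2000+0+8·10·34=4720 → min 4720 | M3..M5: k=3: 0+1360+25·10·4=2360; k=4: 8500+0+25·34·4=11900 → min 2360.
Length 4: M1..M4: k=1: 0+4720+40·8·34=15600; k=2: 8000+8500+40·25·34=50500; k=3: 5200+0+40·10·34=18800 → min 15600 | M2..M5: k=2: 0+2360+8·25·4=3160; k=3: 2000+1360+8·10·4=3680; k=4: 4720+0+8·34·4=5808 → min 3160.
Length 5: M1..M5: k=1: 0+3160+40·8·4=4440; k=2: 8000+2360+40·25·4=14360; k=3: 5200+1360+40·10·4=8160; k=4: 15600+0+40·34·4=21040 → min 4440.
Optimal order: (M1 (M2 (M3 (M4 M5)))) with cost 4440.

4440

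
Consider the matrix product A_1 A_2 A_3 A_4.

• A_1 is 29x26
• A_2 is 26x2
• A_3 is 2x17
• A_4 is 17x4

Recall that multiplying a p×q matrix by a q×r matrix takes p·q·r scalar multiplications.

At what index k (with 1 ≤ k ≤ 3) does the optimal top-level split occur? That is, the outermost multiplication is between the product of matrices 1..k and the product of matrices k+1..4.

2

Adjacent pairs: A_1A_2 = 29·26·2 = 1508; A_2A_3 = 26·2·17 = 884; A_3A_4 = 2·17·4 = 136.
Length 3: A_1..A_3: k=1: 0+884+29·26·17=13702; k=2: 1508+0+29·2·17=2494 → min 2494 | A_2..A_4: k=2: 0+136+26·2·4=344; k=3: 884+0+26·17·4=2652 → min 344.
Top-level splits: k=1: (A_1..A_1)·(A_2..A_4) → 0+344+29·26·4 = 3360; k=2: (A_1..A_2)·(A_3..A_4) → 1508+136+29·2·4 = 1876; k=3: (A_1..A_3)·(A_4..A_4) → 2494+0+29·17·4 = 4466.
Best split is after A_2, i.e. k = 2.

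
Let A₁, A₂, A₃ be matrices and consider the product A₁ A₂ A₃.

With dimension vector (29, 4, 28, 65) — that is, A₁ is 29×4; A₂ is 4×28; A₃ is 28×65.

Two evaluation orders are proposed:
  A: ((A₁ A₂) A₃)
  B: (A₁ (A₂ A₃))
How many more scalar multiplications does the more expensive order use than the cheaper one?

41208

Order A = ((A₁ A₂) A₃): (A₁ A₂): 29×4 by 4×28 → 29×28, cost 29·4·28 = 3248; ((A₁ A₂) A₃): 29×28 by 28×65 → 29×65, cost 29·28·65 = 52780; cumulative 56028. Total 56028.
Order B = (A₁ (A₂ A₃)): (A₂ A₃): 4×28 by 28×65 → 4×65, cost 4·28·65 = 7280; (A₁ (A₂ A₃)): 29×4 by 4×65 → 29×65, cost 29·4·65 = 7540; cumulative 14820. Total 14820.
Difference: |56028 − 14820| = 41208.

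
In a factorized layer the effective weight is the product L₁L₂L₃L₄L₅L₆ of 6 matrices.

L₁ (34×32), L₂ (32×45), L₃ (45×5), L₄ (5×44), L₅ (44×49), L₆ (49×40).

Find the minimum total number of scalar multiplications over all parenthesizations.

40020

Adjacent pairs: L₁L₂ = 34·32·45 = 48960; L₂L₃ = 32·45·5 = 7200; L₃L₄ = 45·5·44 = 9900; L₄L₅ = 5·44·49 = 10780; L₅L₆ = 44·49·40 = 86240.
Length 3: L₁..L₃: k=1: 0+7200+34·32·5=12640; k=2: 48960+0+34·45·5=56610 → min 12640 | L₂..L₄: k=2: 0+9900+32·45·44=73260; k=3: 7200+0+32·5·44=14240 → min 14240 | L₃..L₅: k=3: 0+10780+45·5·49=21805; k=4: 9900+0+45·44·49=106920 → min 21805 | L₄..L₆: k=4: 0+86240+5·44·40=95040; k=5: 10780+0+5·49·40=20580 → min 20580.
Length 4: L₁..L₄: k=1: 0+14240+34·32·44=62112; k=2: 48960+9900+34·45·44=126180; k=3: 12640+0+34·5·44=20120 → min 20120 | L₂..L₅: k=2: 0+21805+32·45·49=92365; k=3: 7200+10780+32·5·49=25820; k=4: 14240+0+32·44·49=83232 → min 25820 | L₃..L₆: k=3: 0+20580+45·5·40=29580; k=4: 9900+86240+45·44·40=175340; k=5: 21805+0+45·49·40=110005 → min 29580.
Length 5: L₁..L₅: k=1: 0+25820+34·32·49=79132; k=2: 48960+21805+34·45·49=145735; k=3: 12640+10780+34·5·49=31750; k=4: 20120+0+34·44·49=93424 → min 31750 | L₂..L₆: k=2: 0+29580+32·45·40=87180; k=3: 7200+20580+32·5·40=34180; k=4: 14240+86240+32·44·40=156800; k=5: 25820+0+32·49·40=88540 → min 34180.
Length 6: L₁..L₆: k=1: 0+34180+34·32·40=77700; k=2: 48960+29580+34·45·40=139740; k=3: 12640+20580+34·5·40=40020; k=4: 20120+86240+34·44·40=166200; k=5: 31750+0+34·49·40=98390 → min 40020.
Optimal order: ((L₁(L₂L₃))((L₄L₅)L₆)) with cost 40020.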